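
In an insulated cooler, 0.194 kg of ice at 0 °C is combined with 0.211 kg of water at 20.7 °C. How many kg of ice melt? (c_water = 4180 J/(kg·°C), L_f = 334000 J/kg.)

m_melted ≈ 0.0547 kg

Heat available from the water dropping to 0 °C: 0.211·4180·20.7 = 18257 J.
To melt every bit of ice: 0.194·334000 = 64796 J.
Since 18257 < 64796 J, not all the ice melts; equilibrium is at 0 °C.
Mass melted = 18257/334000 ≈ 0.05466 kg.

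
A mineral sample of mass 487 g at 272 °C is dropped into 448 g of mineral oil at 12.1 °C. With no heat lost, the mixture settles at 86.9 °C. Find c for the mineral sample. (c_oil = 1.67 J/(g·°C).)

c ≈ 0.621 J/(g·°C)

Setting the total heat transfer to zero:
487·c·(86.9 − 272) + 448·1.67·(86.9 − 12.1) = 0
-90144 c = -55962
c = -55962/-90144 ≈ 0.6208 J/(g·°C)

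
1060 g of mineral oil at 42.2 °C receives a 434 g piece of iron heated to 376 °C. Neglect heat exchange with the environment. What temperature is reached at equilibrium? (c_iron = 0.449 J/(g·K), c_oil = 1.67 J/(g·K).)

T_f ≈ 75.3 °C

T_f is the heat-capacity-weighted average of the initial temperatures:
T_f = (194.87×376 + 1770.2×42.2) / (194.87 + 1770.2)
    = 147972 / 1965.1 ≈ 75.30 °C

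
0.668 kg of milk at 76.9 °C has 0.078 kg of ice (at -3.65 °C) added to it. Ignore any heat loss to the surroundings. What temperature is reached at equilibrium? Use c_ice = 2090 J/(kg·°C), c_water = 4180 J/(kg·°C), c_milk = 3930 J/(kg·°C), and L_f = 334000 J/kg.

T_f ≈ 59.4 °C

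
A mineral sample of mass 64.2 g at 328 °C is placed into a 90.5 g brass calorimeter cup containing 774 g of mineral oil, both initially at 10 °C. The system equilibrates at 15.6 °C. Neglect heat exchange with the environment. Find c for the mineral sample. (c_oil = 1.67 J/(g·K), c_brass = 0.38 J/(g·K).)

Energy conservation, ΣQ = 0:
64.2×c×(15.6 − 328) + 774×1.67×(15.6 − 10) + 90.5×0.38×(15.6 − 10) = 0
-20056 c = -7431
c = -7431/-20056 ≈ 0.3705 J/(g·K)

c ≈ 0.371 J/(g·K)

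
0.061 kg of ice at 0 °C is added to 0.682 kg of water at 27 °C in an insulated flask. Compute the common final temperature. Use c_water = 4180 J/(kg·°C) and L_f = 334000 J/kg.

Let T be the final temperature. ΣQ_i = 0:
latent heat to melt: 0.061×334000 = 20374; meltwater 0→T: 0.061×4180×T = 254.98 T; water: 2850.8(T − 27)
3105.7 T = 76971 − 20374 = 56597
T ≈ 18.22 °C. Since T > 0 °C, the all-ice-melts assumption holds.

T_f ≈ 18.2 °C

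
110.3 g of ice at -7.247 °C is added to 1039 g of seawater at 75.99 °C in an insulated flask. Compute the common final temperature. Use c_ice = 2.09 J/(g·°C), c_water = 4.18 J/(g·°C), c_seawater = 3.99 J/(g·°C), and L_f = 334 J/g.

T_f ≈ 60.0 °C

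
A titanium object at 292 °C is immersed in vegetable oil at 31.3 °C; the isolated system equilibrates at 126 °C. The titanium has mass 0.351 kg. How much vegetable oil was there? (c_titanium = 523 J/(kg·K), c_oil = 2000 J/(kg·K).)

Conservation of energy gives ΣQ = 0:
0.351·523·(126 − 292) + m·2000·(126 − 31.3) = 0
189400 m = 30473
m = 30473/189400 ≈ 0.1609 kg

m ≈ 0.161 kg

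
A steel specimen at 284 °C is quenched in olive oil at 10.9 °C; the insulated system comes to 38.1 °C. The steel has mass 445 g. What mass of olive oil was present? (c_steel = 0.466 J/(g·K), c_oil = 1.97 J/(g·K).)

m ≈ 952 g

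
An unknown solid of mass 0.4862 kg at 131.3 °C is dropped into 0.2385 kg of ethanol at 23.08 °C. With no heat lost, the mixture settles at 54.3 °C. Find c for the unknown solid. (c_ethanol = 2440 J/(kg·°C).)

c ≈ 485 J/(kg·°C)

Heat gained plus heat lost sum to zero:
0.4862·c·(54.3 − 131.3) + 0.2385·2440·(54.3 − 23.08) = 0
-37.44 c = -18168
c = -18168/-37.44 ≈ 485.3 J/(kg·°C)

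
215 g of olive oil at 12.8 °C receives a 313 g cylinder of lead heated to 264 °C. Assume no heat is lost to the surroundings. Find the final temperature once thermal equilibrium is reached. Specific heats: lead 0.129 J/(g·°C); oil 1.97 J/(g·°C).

Set heat shed by the hot body equal to heat absorbed by the cold body:
313×0.129×(264 − T) = 215×1.97×(T − 12.8)
40.38(264 − T) = 423.55(T − 12.8)
463.93 T = 16081  ⇒  T ≈ 34.66 °C

T_f ≈ 34.7 °C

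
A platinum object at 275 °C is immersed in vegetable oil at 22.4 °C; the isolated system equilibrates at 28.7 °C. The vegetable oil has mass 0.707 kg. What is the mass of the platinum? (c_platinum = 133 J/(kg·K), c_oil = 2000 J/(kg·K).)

Let T be the final temperature. ΣQ_i = 0:
m·133·(28.7 − 275) + 0.707·2000·(28.7 − 22.4) = 0
-32758 m = -8908.2
m = -8908.2/-32758 ≈ 0.2719 kg

m ≈ 0.272 kg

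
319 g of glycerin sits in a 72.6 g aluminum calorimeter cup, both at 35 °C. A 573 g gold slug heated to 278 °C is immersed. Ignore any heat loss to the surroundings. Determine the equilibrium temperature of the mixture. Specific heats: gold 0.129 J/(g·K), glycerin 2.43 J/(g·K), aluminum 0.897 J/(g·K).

T_f ≈ 54.6 °C

Conservation of energy gives ΣQ = 0:
573*0.129*(T − 278) + 319*2.43*(T − 35) + 72.6*0.897*(T − 35) = 0
914.21 T = 49959
T ≈ 54.65 °C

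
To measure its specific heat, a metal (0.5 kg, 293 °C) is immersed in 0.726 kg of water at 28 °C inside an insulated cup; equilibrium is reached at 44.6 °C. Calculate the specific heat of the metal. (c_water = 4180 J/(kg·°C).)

Taking heat into each body as positive, Σ m c ΔT = 0:
0.5×c×(44.6 − 293) + 0.726×4180×(44.6 − 28) = 0
-124.2 c = -50376
c = -50376/-124.2 ≈ 405.6 J/(kg·°C)

c ≈ 406 J/(kg·°C)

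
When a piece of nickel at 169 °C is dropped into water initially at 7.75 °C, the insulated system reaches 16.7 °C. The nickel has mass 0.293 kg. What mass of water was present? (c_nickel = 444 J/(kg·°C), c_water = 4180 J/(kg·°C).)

Setting the total heat transfer to zero:
0.293·444·(16.7 − 169) + m·4180·(16.7 − 7.75) = 0
37411 m = 19813
m = 19813/37411 ≈ 0.5296 kg

m ≈ 0.53 kg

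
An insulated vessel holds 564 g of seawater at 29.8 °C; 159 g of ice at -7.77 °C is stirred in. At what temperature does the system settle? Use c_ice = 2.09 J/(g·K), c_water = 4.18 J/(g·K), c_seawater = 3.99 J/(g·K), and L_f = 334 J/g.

T_f ≈ 3.9 °C

Conservation of energy gives ΣQ = 0:
ice -7.77→0 °C: 159·2.09·7.77 = 2582; melt ice: 159·334 = 53106; warm the meltwater: 664.62 T; seawater: 2250.4(T − 29.8)
2915 T = 67061 − 55688 = 11373
T ≈ 3.90 °C (positive, so assuming full melt was valid).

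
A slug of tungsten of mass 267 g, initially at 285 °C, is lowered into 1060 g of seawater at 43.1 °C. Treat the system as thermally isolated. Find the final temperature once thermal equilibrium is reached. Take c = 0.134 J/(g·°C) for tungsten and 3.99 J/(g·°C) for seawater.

T_f ≈ 45.1 °C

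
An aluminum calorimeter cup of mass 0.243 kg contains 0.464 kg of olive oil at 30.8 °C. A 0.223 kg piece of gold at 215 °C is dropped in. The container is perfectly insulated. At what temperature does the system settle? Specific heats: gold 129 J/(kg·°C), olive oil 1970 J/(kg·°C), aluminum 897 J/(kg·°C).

T_f ≈ 35.4 °C

With ΣQ=0 the equilibrium temperature is the m·c-weighted mean:
T_f = (28.77·215 + 914.08·30.8 + 217.97·30.8) / (28.77 + 914.08 + 217.97)
    = 41052 / 1160.8 ≈ 35.36 °C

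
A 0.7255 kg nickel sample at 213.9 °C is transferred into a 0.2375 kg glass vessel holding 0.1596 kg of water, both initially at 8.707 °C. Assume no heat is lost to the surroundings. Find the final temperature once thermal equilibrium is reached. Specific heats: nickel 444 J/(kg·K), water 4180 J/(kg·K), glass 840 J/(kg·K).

T_f ≈ 64.3 °C

Energy conservation, ΣQ = 0:
0.7255×444×(T − 213.9) + 0.1596×4180×(T − 8.707) + 0.2375×840×(T − 8.707) = 0
322.12(T − 213.9) + 667.13(T − 8.707) + 199.5(T − 8.707) = 0
(322.12 + 667.13 + 199.5) T = 322.12×213.9 + 667.13×8.707 + 199.5×8.707
T = 76448/1188.8 ≈ 64.31 °C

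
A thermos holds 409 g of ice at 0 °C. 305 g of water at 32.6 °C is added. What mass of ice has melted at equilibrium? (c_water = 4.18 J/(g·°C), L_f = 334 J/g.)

m_melted ≈ 124 g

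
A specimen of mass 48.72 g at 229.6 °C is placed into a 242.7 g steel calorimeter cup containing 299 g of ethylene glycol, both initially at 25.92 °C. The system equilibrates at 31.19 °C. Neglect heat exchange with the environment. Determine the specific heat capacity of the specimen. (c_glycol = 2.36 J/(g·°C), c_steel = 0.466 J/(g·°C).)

c ≈ 0.446 J/(g·°C)

Heat gained plus heat lost sum to zero:
48.72×c×(31.19 − 229.6) + 299×2.36×(31.19 − 25.92) + 242.7×0.466×(31.19 − 25.92) = 0
-9666.5 c = -4314.8
c = -4314.8/-9666.5 ≈ 0.4464 J/(g·°C)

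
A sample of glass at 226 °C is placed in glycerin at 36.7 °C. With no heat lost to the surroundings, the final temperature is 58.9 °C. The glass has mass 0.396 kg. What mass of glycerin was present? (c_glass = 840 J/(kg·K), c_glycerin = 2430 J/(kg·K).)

m ≈ 1.03 kg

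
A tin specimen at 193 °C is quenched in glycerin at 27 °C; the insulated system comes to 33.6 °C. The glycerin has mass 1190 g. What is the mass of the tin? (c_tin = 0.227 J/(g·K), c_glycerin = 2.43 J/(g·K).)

Let T be the final temperature. ΣQ_i = 0:
m·0.227·(33.6 − 193) + 1190·2.43·(33.6 − 27) = 0
-36.18 m = -19085
m = -19085/-36.18 ≈ 527.5 g

m ≈ 527 g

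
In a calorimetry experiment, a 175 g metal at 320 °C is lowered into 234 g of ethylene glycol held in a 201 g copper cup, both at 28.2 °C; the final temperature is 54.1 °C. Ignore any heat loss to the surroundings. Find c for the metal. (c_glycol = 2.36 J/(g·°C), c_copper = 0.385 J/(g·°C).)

c ≈ 0.35 J/(g·°C)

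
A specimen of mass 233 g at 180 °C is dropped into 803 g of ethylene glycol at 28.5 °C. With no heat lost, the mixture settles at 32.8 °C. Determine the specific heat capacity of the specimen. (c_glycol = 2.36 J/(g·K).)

Taking heat into each body as positive, Σ m c ΔT = 0:
233×c×(32.8 − 180) + 803×2.36×(32.8 − 28.5) = 0
-34298 c = -8148.8
c = -8148.8/-34298 ≈ 0.2376 J/(g·K)

c ≈ 0.238 J/(g·K)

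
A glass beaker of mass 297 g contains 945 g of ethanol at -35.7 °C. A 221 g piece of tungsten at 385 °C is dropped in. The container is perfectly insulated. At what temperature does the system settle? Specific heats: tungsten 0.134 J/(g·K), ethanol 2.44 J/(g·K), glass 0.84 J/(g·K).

T_f ≈ -30.9 °C

Setting the total heat transfer to zero:
221·0.134·(T − 385) + 945·2.44·(T − (-35.7)) + 297·0.84·(T − (-35.7)) = 0
2584.9 T = -79822
T ≈ -30.88 °C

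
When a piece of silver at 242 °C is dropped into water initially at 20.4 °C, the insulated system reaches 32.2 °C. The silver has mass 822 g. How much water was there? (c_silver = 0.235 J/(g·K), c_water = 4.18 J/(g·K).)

|Q_silver| = |Q_water|:
822×0.235×(242 − 32.2) = m×4.18×(32.2 − 20.4)
49.32 m = 40527  ⇒  m ≈ 821.7 g

m ≈ 822 g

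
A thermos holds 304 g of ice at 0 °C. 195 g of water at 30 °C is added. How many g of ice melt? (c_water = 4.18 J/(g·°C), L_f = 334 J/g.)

Water can give up m c ΔT = 195×4.18×30 = 24453 J before reaching 0 °C.
Melting all 304 g of ice would need 304×334 = 101536 J.
24453 J < 101536 J, so only part of the ice melts and the system sits at 0 °C.
m_melted×334 = 24453  ⇒  m_melted ≈ 73.21 g.

m_melted ≈ 73.2 g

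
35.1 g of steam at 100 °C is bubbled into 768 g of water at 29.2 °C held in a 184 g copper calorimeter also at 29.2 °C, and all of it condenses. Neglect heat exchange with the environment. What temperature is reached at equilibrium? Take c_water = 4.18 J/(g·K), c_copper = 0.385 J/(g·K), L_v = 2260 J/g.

T_f ≈ 55.4 °C

Conservation of energy gives ΣQ = 0:
steam→water at 100 °C releases m L_v = 35.1·2260 = 79326; condensate cools 100→T: 35.1·4.18·(T − 100) = 146.72(T − 100); water warms: 768·4.18·(T − 29.2) = 3210.2(T − 29.2); cup: 70.84(T − 29.2)
3427.8 T = 79326 + 14672 + 95808 = 189805
T ≈ 55.37 °C (< 100 °C, so full condensation is consistent).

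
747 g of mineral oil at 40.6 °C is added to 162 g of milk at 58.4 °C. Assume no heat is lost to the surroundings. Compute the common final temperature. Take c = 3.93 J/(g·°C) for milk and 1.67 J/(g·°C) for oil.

T_f ≈ 46.6 °C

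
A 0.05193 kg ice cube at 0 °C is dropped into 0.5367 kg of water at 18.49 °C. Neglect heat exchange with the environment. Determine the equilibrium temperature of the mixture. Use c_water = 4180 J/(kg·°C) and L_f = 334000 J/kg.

Heat gained plus heat lost sum to zero:
latent heat to melt: 0.05193×334000 = 17345; meltwater 0→T: 0.05193×4180×T = 217.07 T; water cools: 0.5367×4180×(T − 18.49) = 2243.4(T − 18.49)
2460.5 T = 41481 − 17345 = 24136
T ≈ 9.81 °C. Since T > 0 °C, the all-ice-melts assumption holds.

T_f ≈ 9.8 °C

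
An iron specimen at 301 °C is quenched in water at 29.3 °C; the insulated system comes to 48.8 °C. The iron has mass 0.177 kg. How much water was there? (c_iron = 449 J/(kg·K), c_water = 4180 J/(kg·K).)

m ≈ 0.246 kg

|Q_iron| = |Q_water|:
0.177·449·(301 − 48.8) = m·4180·(48.8 − 29.3)
81510 m = 20043  ⇒  m ≈ 0.2459 kg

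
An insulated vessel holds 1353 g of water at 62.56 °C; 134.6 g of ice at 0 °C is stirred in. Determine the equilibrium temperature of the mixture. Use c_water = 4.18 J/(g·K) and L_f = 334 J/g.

Taking heat into each body as positive, Σ m c ΔT = 0:
latent heat to melt: 134.6·334 = 44956; meltwater 0→T: 134.6·4.18·T = 562.63 T; water cools: 1353·4.18·(T − 62.56) = 5655.5(T − 62.56)
6218.2 T = 353811 − 44956 = 308854
T ≈ 49.67 °C. Since T > 0 °C, the all-ice-melts assumption holds.

T_f ≈ 49.7 °C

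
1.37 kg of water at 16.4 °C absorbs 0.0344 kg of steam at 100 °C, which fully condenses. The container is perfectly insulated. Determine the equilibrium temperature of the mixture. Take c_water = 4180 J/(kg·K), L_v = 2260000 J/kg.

T_f ≈ 31.7 °C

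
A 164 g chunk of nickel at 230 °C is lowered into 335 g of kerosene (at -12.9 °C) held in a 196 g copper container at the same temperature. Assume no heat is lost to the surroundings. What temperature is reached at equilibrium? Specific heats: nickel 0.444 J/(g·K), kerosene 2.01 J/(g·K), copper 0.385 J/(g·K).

Net heat exchanged in the isolated system is zero:
164*0.444*(T − 230) + 335*2.01*(T − (-12.9)) + 196*0.385*(T − (-12.9)) = 0
72.82(T − 230) + 673.35(T − (-12.9)) + 75.46(T − (-12.9)) = 0
(72.82 + 673.35 + 75.46) T = 72.82*230 + 673.35*(-12.9) + 75.46*(-12.9)
T = 7088/821.63 ≈ 8.63 °C

T_f ≈ 8.6 °C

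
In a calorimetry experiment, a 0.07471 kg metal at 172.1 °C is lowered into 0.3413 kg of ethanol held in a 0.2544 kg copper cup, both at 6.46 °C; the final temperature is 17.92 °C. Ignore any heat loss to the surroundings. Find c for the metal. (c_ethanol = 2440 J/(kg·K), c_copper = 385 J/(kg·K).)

Setting the total heat transfer to zero:
0.07471×c×(17.92 − 172.1) + 0.3413×2440×(17.92 − 6.46) + 0.2544×385×(17.92 − 6.46) = 0
-11.52 c = -10666
c = -10666/-11.52 ≈ 926 J/(kg·K)

c ≈ 926 J/(kg·K)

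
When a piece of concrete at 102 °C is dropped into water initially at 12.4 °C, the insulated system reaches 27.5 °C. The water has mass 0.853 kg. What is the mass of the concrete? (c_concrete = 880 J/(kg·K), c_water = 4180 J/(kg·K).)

Heat gained plus heat lost sum to zero:
m·880·(27.5 − 102) + 0.853·4180·(27.5 − 12.4) = 0
-65560 m = -53840
m = -53840/-65560 ≈ 0.8212 kg

m ≈ 0.821 kg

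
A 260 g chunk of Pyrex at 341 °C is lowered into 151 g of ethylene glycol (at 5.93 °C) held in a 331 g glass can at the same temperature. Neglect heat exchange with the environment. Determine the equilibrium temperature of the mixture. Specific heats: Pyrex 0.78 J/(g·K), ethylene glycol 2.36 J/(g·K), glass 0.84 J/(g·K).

T_f ≈ 87.1 °C

Heat gained plus heat lost sum to zero:
260·0.78·(T − 341) + 151·2.36·(T − 5.93) + 331·0.84·(T − 5.93) = 0
202.8(T − 341) + 356.36(T − 5.93) + 278.04(T − 5.93) = 0
(202.8 + 356.36 + 278.04) T = 202.8·341 + 356.36·5.93 + 278.04·5.93
T ≈ 87.10 °C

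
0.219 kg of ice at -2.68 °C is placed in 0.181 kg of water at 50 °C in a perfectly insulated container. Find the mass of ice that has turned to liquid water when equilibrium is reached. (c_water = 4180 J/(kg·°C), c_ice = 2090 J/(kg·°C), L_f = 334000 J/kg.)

m_melted ≈ 0.11 kg

Heat available from the water dropping to 0 °C: 0.181×4180×50 = 37829 J.
Warming the ice to 0 °C takes 0.219×2090×2.68 = 1226.7 J, leaving 36602 J for melting.
Melting all 0.219 kg of ice would need 0.219×334000 = 73146 J.
36602 J < 73146 J, so only part of the ice melts and the system sits at 0 °C.
Mass melted = 36602/334000 ≈ 0.1096 kg.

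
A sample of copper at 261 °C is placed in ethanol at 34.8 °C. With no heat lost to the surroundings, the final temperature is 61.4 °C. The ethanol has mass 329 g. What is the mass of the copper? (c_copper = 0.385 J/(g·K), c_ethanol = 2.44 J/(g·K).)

Energy conservation, ΣQ = 0:
m×0.385×(61.4 − 261) + 329×2.44×(61.4 − 34.8) = 0
-76.85 m = -21353
m = -21353/-76.85 ≈ 277.9 g

m ≈ 278 g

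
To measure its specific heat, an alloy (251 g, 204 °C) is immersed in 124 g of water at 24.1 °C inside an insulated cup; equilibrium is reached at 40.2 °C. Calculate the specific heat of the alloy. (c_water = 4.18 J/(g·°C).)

c ≈ 0.203 J/(g·°C)

Heat lost by the alloy = heat gained by the water:
251×c×(204 − 40.2) = 124×4.18×(40.2 − 24.1)
41114 c = 8345  ⇒  c ≈ 0.203 J/(g·°C)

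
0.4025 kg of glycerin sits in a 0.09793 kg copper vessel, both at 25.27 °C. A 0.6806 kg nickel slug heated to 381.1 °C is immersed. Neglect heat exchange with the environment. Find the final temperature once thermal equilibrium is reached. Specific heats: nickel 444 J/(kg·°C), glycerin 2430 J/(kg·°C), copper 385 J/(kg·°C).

T_f = Σ m_i c_i T_i / Σ m_i c_i:
T_f = (302.19·381.1 + 978.08·25.27 + 37.7·25.27) / (302.19 + 978.08 + 37.7)
    = 140832 / 1318 ≈ 106.86 °C

T_f ≈ 106.9 °C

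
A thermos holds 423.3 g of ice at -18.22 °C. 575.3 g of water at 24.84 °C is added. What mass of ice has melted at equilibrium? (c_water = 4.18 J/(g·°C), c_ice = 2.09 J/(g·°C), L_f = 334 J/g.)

Heat available from the water dropping to 0 °C: 575.3×4.18×24.84 = 59734 J.
Warming the ice to 0 °C takes 423.3×2.09×18.22 = 16119 J, leaving 43615 J for melting.
Melting all 423.3 g of ice would need 423.3×334 = 141382 J.
Since 43615 < 141382 J, not all the ice melts; equilibrium is at 0 °C.
m_melt = 43615 / L_f = 130.6 g.

m_melted ≈ 131 g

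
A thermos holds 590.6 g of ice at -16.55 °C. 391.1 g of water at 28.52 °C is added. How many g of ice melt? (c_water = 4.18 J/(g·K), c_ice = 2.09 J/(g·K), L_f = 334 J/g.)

m_melted ≈ 78.4 g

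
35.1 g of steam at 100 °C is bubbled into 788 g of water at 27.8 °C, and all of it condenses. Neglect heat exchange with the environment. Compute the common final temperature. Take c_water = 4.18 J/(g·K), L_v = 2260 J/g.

Net heat exchanged in the isolated system is zero:
latent heat released on condensation: 35.1×2260 = 79326; condensate cools 100→T: 35.1×4.18×(T − 100) = 146.72(T − 100); original water: 3293.8(T − 27.8)
3440.6 T = 79326 + 14672 + 91569 = 185567
T ≈ 53.94 °C — below 100 °C, confirming all the steam condensed.

T_f ≈ 53.9 °C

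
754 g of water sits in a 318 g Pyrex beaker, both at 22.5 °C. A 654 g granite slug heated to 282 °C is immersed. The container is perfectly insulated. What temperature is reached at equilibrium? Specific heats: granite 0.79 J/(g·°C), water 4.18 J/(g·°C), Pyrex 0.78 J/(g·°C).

Net heat exchanged in the isolated system is zero:
654·0.79·(T − 282) + 754·4.18·(T − 22.5) + 318·0.78·(T − 22.5) = 0
516.66(T − 282) + 3151.7(T − 22.5) + 248.04(T − 22.5) = 0
(516.66 + 3151.7 + 248.04) T = 516.66·282 + 3151.7·22.5 + 248.04·22.5
T = 222193/3916.4 ≈ 56.73 °C

T_f ≈ 56.7 °C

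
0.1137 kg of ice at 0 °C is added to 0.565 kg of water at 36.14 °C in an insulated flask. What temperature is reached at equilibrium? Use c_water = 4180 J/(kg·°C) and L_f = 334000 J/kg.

T_f ≈ 16.7 °C

Taking heat into each body as positive, Σ m c ΔT = 0:
melt ice: 0.1137·334000 = 37976; warm the meltwater: 475.27 T; water cools: 0.565·4180·(T − 36.14) = 2361.7(T − 36.14)
2837 T = 85352 − 37976 = 47376
T ≈ 16.70 °C. Since T > 0 °C, the all-ice-melts assumption holds.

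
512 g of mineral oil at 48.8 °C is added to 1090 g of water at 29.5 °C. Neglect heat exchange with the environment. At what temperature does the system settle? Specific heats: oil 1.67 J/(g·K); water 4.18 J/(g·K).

T_f ≈ 32.5 °C

Energy conservation, ΣQ = 0:
512·1.67·(T − 48.8) + 1090·4.18·(T − 29.5) = 0
5411.2 T = 176134
T ≈ 32.55 °C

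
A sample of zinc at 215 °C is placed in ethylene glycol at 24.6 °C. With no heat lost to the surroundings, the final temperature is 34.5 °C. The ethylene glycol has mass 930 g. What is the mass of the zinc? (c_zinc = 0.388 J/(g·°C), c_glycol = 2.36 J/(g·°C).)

m ≈ 310 g

Heat lost by the zinc = heat gained by the glycol:
m·0.388·(215 − 34.5) = 930·2.36·(34.5 − 24.6)
70.03 m = 21729  ⇒  m ≈ 310.3 g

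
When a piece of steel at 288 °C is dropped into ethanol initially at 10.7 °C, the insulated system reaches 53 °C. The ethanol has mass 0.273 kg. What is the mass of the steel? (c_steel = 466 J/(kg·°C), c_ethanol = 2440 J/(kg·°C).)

m ≈ 0.257 kg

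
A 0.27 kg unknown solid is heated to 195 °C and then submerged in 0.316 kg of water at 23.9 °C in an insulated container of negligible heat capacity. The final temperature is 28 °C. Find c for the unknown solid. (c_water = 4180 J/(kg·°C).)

c ≈ 120 J/(kg·°C)

Heat lost by the unknown solid = heat gained by the water:
0.27×c×(195 − 28) = 0.316×4180×(28 − 23.9)
45.09 c = 5415.6  ⇒  c ≈ 120.1 J/(kg·°C)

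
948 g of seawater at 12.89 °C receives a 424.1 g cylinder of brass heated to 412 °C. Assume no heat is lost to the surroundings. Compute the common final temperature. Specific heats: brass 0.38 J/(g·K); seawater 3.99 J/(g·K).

T_f ≈ 29.2 °C

With ΣQ=0 the equilibrium temperature is the m·c-weighted mean:
T_f = (161.16·412 + 3782.5·12.89) / (161.16 + 3782.5)
    = 115154 / 3943.7 ≈ 29.20 °C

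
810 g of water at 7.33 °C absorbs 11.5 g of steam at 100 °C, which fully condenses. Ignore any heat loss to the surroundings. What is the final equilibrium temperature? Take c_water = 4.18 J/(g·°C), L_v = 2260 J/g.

Net heat exchanged in the isolated system is zero:
steam→water at 100 °C releases m L_v = 11.5×2260 = 25990; condensate cools 100→T: 11.5×4.18×(T − 100) = 48.07(T − 100); water warms: 810×4.18×(T − 7.33) = 3385.8(T − 7.33)
3433.9 T = 25990 + 4807 + 24818 = 55615
T ≈ 16.20 °C (< 100 °C, so full condensation is consistent).

T_f ≈ 16.2 °C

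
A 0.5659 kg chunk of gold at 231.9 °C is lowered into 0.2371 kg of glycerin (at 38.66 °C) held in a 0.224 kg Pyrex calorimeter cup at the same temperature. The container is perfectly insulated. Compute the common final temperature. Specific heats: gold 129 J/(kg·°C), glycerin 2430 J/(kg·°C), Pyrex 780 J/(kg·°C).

With ΣQ=0 the equilibrium temperature is the m·c-weighted mean:
T_f = (73×231.9 + 576.15×38.66 + 174.72×38.66) / (73 + 576.15 + 174.72)
    = 45958 / 823.87 ≈ 55.78 °C

T_f ≈ 55.8 °C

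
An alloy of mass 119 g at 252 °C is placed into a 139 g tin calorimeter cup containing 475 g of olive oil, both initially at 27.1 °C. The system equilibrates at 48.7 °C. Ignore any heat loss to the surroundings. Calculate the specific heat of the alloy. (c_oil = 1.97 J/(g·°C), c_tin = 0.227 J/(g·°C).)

Energy conservation, ΣQ = 0:
119×c×(48.7 − 252) + 475×1.97×(48.7 − 27.1) + 139×0.227×(48.7 − 27.1) = 0
-24193 c = -20894
c = -20894/-24193 ≈ 0.8636 J/(g·°C)

c ≈ 0.864 J/(g·°C)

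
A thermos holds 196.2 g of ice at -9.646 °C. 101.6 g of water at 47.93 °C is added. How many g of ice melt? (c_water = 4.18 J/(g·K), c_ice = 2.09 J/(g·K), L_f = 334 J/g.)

Water can give up m c ΔT = 101.6×4.18×47.93 = 20355 J before reaching 0 °C.
Warming the ice to 0 °C takes 196.2×2.09×9.646 = 3955.4 J, leaving 16400 J for melting.
Melting all 196.2 g of ice would need 196.2×334 = 65531 J.
Since 16400 < 65531 J, not all the ice melts; equilibrium is at 0 °C.
Mass melted = 16400/334 ≈ 49.1 g.

m_melted ≈ 49.1 g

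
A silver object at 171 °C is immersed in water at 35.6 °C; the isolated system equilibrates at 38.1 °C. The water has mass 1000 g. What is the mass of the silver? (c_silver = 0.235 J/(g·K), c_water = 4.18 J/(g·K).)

Heat lost by the silver = heat gained by the water:
m×0.235×(171 − 38.1) = 1000×4.18×(38.1 − 35.6)
31.23 m = 10450  ⇒  m ≈ 334.6 g

m ≈ 335 g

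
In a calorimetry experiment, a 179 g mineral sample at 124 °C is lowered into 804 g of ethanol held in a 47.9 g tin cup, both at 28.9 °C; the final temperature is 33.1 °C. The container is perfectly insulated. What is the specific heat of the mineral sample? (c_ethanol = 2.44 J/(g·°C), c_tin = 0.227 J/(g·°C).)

Conservation of energy gives ΣQ = 0:
179·c·(33.1 − 124) + 804·2.44·(33.1 − 28.9) + 47.9·0.227·(33.1 − 28.9) = 0
-16271 c = -8285.1
c = -8285.1/-16271 ≈ 0.5092 J/(g·°C)

c ≈ 0.509 J/(g·°C)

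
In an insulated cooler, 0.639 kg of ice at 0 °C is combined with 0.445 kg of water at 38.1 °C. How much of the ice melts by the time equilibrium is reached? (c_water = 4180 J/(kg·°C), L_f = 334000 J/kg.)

Water can give up m c ΔT = 0.445·4180·38.1 = 70870 J before reaching 0 °C.
To melt every bit of ice: 0.639·334000 = 213426 J.
That's not enough to melt it all — equilibrium is at 0 °C with ice remaining.
m_melt = 70870 / L_f = 0.2122 kg.

m_melted ≈ 0.212 kg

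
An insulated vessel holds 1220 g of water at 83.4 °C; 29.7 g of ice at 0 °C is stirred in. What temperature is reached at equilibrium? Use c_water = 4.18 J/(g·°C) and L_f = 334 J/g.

T_f ≈ 79.5 °C

Sum of m c ΔT and latent-heat terms is zero:
melt ice: 29.7×334 = 9919.8; warm the meltwater: 124.15 T; water cools: 1220×4.18×(T − 83.4) = 5099.6(T − 83.4)
5223.7 T = 425307 − 9919.8 = 415387
T ≈ 79.52 °C — above 0 °C, consistent with complete melting.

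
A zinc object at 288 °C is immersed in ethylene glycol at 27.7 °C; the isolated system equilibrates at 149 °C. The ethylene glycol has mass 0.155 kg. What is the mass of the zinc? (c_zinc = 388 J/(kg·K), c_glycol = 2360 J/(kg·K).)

m ≈ 0.823 kg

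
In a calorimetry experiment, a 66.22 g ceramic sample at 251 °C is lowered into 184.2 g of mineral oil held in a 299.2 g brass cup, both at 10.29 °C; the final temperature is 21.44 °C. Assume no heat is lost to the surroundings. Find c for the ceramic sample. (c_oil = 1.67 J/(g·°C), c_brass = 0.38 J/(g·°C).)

c ≈ 0.309 J/(g·°C)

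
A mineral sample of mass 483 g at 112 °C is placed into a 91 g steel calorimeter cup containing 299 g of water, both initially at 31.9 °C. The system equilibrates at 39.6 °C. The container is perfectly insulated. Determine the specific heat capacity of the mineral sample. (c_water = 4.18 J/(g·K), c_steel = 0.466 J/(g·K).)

c ≈ 0.285 J/(g·K)

Energy conservation, ΣQ = 0:
483·c·(39.6 − 112) + 299·4.18·(39.6 − 31.9) + 91·0.466·(39.6 − 31.9) = 0
-34969 c = -9950.1
c = -9950.1/-34969 ≈ 0.2845 J/(g·K)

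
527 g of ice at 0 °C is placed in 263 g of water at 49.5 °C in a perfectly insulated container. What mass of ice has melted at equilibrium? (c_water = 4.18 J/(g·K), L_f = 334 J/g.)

Cooling the water to 0 °C releases 263·4.18·49.5 = 54417 J.
To melt every bit of ice: 527·334 = 176018 J.
That's not enough to melt it all — equilibrium is at 0 °C with ice remaining.
m_melt = 54417 / L_f = 162.9 g.

m_melted ≈ 163 g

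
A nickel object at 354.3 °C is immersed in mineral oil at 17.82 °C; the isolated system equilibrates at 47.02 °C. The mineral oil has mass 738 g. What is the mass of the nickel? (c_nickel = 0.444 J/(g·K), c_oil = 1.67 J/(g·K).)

Heat lost by the nickel = heat gained by the oil:
m×0.444×(354.3 − 47.02) = 738×1.67×(47.02 − 17.82)
136.43 m = 35988  ⇒  m ≈ 263.8 g

m ≈ 264 g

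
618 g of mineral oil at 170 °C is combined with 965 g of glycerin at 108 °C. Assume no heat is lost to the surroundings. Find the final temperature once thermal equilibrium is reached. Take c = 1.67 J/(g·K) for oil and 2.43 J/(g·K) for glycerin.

T_f ≈ 126.9 °C

Net heat exchanged in the isolated system is zero:
618*1.67*(T − 170) + 965*2.43*(T − 108) = 0
1032.1(T − 170) + 2345(T − 108) = 0
(1032.1 + 2345) T = 1032.1*170 + 2345*108
T = 428705/3377 ≈ 126.95 °C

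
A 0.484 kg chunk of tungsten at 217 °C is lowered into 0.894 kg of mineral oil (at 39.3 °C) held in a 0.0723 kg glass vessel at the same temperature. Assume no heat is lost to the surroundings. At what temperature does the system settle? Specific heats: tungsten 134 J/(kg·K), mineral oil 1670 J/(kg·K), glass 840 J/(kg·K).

T_f ≈ 46.4 °C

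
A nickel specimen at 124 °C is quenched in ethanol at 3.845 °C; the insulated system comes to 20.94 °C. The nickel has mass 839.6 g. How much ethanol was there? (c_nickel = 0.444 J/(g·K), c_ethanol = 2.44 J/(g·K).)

m ≈ 921 g

Energy conservation, ΣQ = 0:
839.6·0.444·(20.94 − 124) + m·2.44·(20.94 − 3.845) = 0
41.71 m = 38419
m = 38419/41.71 ≈ 921.1 g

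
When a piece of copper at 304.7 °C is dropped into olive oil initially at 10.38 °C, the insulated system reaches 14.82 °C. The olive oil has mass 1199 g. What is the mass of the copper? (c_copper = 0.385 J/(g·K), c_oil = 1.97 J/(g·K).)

m ≈ 94 g

Taking heat into each body as positive, Σ m c ΔT = 0:
m·0.385·(14.82 − 304.7) + 1199·1.97·(14.82 − 10.38) = 0
-111.6 m = -10487
m = -10487/-111.6 ≈ 93.97 g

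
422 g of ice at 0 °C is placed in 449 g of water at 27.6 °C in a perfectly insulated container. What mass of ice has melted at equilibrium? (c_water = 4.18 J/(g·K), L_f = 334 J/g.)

m_melted ≈ 155 g

Heat available from the water dropping to 0 °C: 449×4.18×27.6 = 51800 J.
Melting all 422 g of ice would need 422×334 = 140948 J.
51800 J < 140948 J, so only part of the ice melts and the system sits at 0 °C.
Mass melted = 51800/334 ≈ 155.1 g.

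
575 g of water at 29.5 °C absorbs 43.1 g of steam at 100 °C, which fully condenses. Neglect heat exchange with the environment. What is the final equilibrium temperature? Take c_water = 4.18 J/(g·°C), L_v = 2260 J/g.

T_f ≈ 72.1 °C

Setting the total heat transfer to zero:
latent heat released on condensation: 43.1×2260 = 97406
  condensed water 100 °C→T: 180.16(T − 100)
  water warms: 575×4.18×(T − 29.5) = 2403.5(T − 29.5)
2583.7 T = 97406 + 18016 + 70903 = 186325
T ≈ 72.12 °C, under the boiling point, so the assumption holds.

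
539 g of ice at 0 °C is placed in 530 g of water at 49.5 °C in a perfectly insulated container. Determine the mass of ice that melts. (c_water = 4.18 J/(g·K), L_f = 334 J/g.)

Cooling the water to 0 °C releases 530·4.18·49.5 = 109662 J.
Fully melting the ice requires m_ice L_f = 539·334 = 180026 J.
109662 J < 180026 J, so only part of the ice melts and the system sits at 0 °C.
m_melt = 109662 / L_f = 328.3 g.

m_melted ≈ 328 g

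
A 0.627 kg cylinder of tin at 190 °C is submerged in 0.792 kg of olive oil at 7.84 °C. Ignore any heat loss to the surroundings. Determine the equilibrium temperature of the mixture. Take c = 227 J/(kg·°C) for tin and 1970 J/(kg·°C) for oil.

Set heat shed by the hot body equal to heat absorbed by the cold body:
0.627×227×(190 − T) = 0.792×1970×(T − 7.84)
142.33(190 − T) = 1560.2(T − 7.84)
1702.6 T = 39275  ⇒  T ≈ 23.07 °C

T_f ≈ 23.1 °C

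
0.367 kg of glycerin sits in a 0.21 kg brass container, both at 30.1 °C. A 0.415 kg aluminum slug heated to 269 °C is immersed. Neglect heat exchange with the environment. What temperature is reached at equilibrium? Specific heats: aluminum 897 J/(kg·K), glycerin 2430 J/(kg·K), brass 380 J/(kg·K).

T_f ≈ 96.3 °C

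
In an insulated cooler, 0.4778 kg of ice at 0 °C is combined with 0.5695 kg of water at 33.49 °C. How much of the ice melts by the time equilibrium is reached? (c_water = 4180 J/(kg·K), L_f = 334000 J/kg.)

m_melted ≈ 0.239 kg

Water can give up m c ΔT = 0.5695·4180·33.49 = 79723 J before reaching 0 °C.
To melt every bit of ice: 0.4778·334000 = 159585 J.
That's not enough to melt it all — equilibrium is at 0 °C with ice remaining.
m_melt = 79723 / L_f = 0.2387 kg.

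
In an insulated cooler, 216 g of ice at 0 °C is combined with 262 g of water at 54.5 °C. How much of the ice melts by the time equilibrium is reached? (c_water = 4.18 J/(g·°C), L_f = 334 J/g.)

m_melted ≈ 179 g

Cooling the water to 0 °C releases 262×4.18×54.5 = 59686 J.
To melt every bit of ice: 216×334 = 72144 J.
That's not enough to melt it all — equilibrium is at 0 °C with ice remaining.
m_melted×334 = 59686  ⇒  m_melted ≈ 178.7 g.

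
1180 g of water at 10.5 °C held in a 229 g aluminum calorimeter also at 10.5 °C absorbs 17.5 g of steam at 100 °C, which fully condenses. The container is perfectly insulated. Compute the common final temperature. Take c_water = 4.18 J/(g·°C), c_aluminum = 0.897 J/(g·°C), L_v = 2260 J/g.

T_f ≈ 19.3 °C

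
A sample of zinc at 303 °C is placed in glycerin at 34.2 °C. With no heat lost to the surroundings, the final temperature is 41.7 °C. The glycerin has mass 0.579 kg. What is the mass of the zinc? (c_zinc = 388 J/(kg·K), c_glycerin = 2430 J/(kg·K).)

|Q_zinc| = |Q_glycerin|:
m×388×(303 − 41.7) = 0.579×2430×(41.7 − 34.2)
101384 m = 10552  ⇒  m ≈ 0.1041 kg

m ≈ 0.104 kg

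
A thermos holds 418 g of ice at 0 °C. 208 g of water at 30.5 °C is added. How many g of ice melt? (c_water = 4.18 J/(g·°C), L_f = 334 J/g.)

m_melted ≈ 79.4 g

Cooling the water to 0 °C releases 208×4.18×30.5 = 26518 J.
Melting all 418 g of ice would need 418×334 = 139612 J.
That's not enough to melt it all — equilibrium is at 0 °C with ice remaining.
m_melted×334 = 26518  ⇒  m_melted ≈ 79.39 g.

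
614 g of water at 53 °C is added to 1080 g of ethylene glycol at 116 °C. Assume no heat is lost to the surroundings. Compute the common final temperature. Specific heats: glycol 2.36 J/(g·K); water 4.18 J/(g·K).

T_f ≈ 84.4 °C

T_f = Σ m_i c_i T_i / Σ m_i c_i:
T_f = (2548.8·116 + 2566.5·53) / (2548.8 + 2566.5)
    = 431686 / 5115.3 ≈ 84.39 °C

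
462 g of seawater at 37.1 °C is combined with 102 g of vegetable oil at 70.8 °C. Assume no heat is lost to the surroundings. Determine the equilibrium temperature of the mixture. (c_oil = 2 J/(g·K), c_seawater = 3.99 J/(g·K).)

T_f = Σ m_i c_i T_i / Σ m_i c_i:
T_f = (204×70.8 + 1843.4×37.1) / (204 + 1843.4)
    = 82833 / 2047.4 ≈ 40.46 °C

T_f ≈ 40.5 °C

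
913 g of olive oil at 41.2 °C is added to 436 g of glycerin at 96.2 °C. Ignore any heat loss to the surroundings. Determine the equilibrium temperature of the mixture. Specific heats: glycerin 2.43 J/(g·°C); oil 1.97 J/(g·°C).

T_f ≈ 61.6 °C

Net heat exchanged in the isolated system is zero:
436×2.43×(T − 96.2) + 913×1.97×(T − 41.2) = 0
1059.5(T − 96.2) + 1798.6(T − 41.2) = 0
2858.1 T = 176025
T ≈ 61.59 °C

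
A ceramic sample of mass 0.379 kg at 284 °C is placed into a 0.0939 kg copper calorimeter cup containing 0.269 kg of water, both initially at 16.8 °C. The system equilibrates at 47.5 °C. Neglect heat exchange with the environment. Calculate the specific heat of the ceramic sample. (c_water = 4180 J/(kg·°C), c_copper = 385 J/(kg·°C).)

c ≈ 398 J/(kg·°C)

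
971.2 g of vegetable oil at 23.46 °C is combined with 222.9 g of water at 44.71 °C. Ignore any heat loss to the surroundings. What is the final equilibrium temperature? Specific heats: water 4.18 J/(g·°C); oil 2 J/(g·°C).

T_f ≈ 30.3 °C

|Q_water| = |Q_oil|:
222.9×4.18×(44.71 − T) = 971.2×2×(T − 23.46)
931.72(44.71 − T) = 1942.4(T − 23.46)
2874.1 T = 87226  ⇒  T ≈ 30.35 °C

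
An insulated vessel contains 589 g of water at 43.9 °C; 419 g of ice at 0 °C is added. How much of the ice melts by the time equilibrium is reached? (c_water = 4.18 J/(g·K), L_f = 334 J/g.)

Heat available from the water dropping to 0 °C: 589·4.18·43.9 = 108083 J.
To melt every bit of ice: 419·334 = 139946 J.
Since 108083 < 139946 J, not all the ice melts; equilibrium is at 0 °C.
m_melt = 108083 / L_f = 323.6 g.

m_melted ≈ 324 g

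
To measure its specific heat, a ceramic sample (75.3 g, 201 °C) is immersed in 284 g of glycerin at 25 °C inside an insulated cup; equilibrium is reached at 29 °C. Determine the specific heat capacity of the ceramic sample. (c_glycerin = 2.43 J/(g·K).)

Setting the total heat transfer to zero:
75.3×c×(29 − 201) + 284×2.43×(29 − 25) = 0
-12952 c = -2760.5
c = -2760.5/-12952 ≈ 0.2131 J/(g·K)

c ≈ 0.213 J/(g·K)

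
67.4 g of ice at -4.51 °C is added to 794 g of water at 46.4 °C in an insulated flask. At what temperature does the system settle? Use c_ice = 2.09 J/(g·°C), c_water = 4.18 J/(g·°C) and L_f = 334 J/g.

Energy conservation, ΣQ = 0:
warm ice to 0 °C: 67.4×2.09×(0 − (-4.51)) = 635.31
  latent heat to melt: 67.4×334 = 22512
  warm the meltwater: 281.73 T
  water: 3318.9(T − 46.4)
3600.7 T = 153998 − 23147 = 130851
T ≈ 36.34 °C. Since T > 0 °C, the all-ice-melts assumption holds.

T_f ≈ 36.3 °C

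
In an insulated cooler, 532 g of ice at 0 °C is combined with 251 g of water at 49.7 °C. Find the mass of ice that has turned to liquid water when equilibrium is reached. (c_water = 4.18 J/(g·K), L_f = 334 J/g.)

Water can give up m c ΔT = 251×4.18×49.7 = 52144 J before reaching 0 °C.
To melt every bit of ice: 532×334 = 177688 J.
That's not enough to melt it all — equilibrium is at 0 °C with ice remaining.
m_melted×334 = 52144  ⇒  m_melted ≈ 156.1 g.

m_melted ≈ 156 g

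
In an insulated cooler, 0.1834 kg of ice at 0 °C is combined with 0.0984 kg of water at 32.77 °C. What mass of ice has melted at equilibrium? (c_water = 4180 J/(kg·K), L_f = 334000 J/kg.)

Water can give up m c ΔT = 0.0984×4180×32.77 = 13479 J before reaching 0 °C.
Melting all 0.1834 kg of ice would need 0.1834×334000 = 61256 J.
Since 13479 < 61256 J, not all the ice melts; equilibrium is at 0 °C.
m_melted×334000 = 13479  ⇒  m_melted ≈ 0.04036 kg.

m_melted ≈ 0.0404 kg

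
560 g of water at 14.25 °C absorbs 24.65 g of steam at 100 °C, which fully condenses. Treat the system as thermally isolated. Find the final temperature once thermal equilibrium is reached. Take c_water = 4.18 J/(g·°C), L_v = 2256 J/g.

T_f ≈ 40.6 °C

Setting the total heat transfer to zero:
latent heat released on condensation: 24.65·2256 = 55610
  condensate cools 100→T: 24.65·4.18·(T − 100) = 103.04(T − 100)
  original water: 2340.8(T − 14.25)
2443.8 T = 55610 + 10304 + 33356 = 99270
T ≈ 40.62 °C — below 100 °C, confirming all the steam condensed.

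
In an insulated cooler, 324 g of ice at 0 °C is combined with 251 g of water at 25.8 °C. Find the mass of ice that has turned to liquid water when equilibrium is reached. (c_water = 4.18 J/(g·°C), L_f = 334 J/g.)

Water can give up m c ΔT = 251×4.18×25.8 = 27069 J before reaching 0 °C.
Fully melting the ice requires m_ice L_f = 324×334 = 108216 J.
27069 J < 108216 J, so only part of the ice melts and the system sits at 0 °C.
m_melted×334 = 27069  ⇒  m_melted ≈ 81.04 g.

m_melted ≈ 81 g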